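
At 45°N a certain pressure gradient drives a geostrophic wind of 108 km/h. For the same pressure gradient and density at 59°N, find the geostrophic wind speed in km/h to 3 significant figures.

With the same pressure gradient and density, V_g ∝ 1/f ∝ 1/sin φ.
V₂ = V₁ · sin φ₁ / sin φ₂ = 108 × sin 45° / sin 59°
V₂ = 108 × 0.7071/0.8572 = 89.1 km/h

89.1 km/h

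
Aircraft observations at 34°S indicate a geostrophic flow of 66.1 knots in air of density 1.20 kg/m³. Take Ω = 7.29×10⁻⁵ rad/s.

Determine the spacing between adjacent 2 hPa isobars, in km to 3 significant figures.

Coriolis parameter at 34°S:
f = 2Ω sin φ = 2 × 7.29×10⁻⁵ × sin 34° = 8.15×10⁻⁵ s⁻¹
Wind speed in SI: 66.1 knots = 34.0 m/s
Geostrophic balance rearranged: |∂P/∂n| = f ρ V_g
|∂P/∂n| = 8.15×10⁻⁵ × 1.20 × 34.0 = 3.33×10⁻³ Pa/m
Isobar spacing: Δn = ΔP/|∂P/∂n| = 200 Pa / 3.33×10⁻³ Pa/m = 60116 m ≈ 60.1 km

60.1 km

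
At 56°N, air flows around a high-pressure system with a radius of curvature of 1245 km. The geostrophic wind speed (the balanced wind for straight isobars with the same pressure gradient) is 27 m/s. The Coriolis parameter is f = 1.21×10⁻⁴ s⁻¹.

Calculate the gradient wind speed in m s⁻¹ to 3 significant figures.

35.2 m s⁻¹

Around a high, pressure-gradient force acts outward with centrifugal, so Coriolis balances both:
fV = (1/ρ)|∂P/∂n| + V²/R  →  V² − fR·V + fR·V_g = 0
With fR = 1.21×10⁻⁴ × 1245×10³ m = 151 m/s:
V = [fR − √((fR)² − 4 fR V_g)]/2 = [151 − √(151² − 4×151×27)]/2 = 35.2 m/s
Supergeostrophic (V > V_g = 27 m/s), as expected around a high.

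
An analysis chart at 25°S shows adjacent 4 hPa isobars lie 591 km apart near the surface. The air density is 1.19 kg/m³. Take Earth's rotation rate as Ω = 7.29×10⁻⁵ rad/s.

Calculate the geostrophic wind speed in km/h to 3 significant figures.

33.2 km/h

Coriolis parameter at 25°S:
f = 2Ω sin φ = 2 × 7.29×10⁻⁵ × sin 25° = 6.16×10⁻⁵ s⁻¹
Pressure gradient: |∂P/∂n| = 400 Pa / 591000 m = 6.77×10⁻⁴ Pa/m
Geostrophic balance (pressure-gradient force = Coriolis force):
V_g = (1/(fρ)) |∂P/∂n| = 6.77×10⁻⁴ / (6.16×10⁻⁵ × 1.19) = 9.23 m/s
Converting: 9.23 m/s × 3.6 = 33.2 km/h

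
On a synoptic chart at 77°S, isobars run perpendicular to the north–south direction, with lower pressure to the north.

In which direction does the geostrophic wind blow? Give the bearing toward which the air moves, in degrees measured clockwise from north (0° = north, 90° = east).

270°

The pressure-gradient force points toward the north (bearing 000°).
Geostrophic balance: in the Southern Hemisphere the Coriolis force deflects motion to the left, so the geostrophic wind blows 90° to the left of the pressure-gradient force (low pressure on the right).
Rotating 000° by 90° counterclockwise gives 270° — the wind blows toward the west.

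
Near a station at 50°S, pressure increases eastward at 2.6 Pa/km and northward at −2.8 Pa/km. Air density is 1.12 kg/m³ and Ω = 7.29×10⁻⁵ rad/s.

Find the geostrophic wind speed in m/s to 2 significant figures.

Coriolis parameter at 50°S:
f = 2Ω sin φ = 2 × 7.29×10⁻⁵ × sin 50° = 1.12×10⁻⁴ s⁻¹
In the Southern Hemisphere f is negative: f = −1.12×10⁻⁴ s⁻¹.
Component geostrophic relations (x east, y north):
u_g = −(1/(fρ)) ∂P/∂y,  v_g = (1/(fρ)) ∂P/∂x
u_g = −(−2.8×10⁻³)/(−1.12×10⁻⁴ × 1.12) = −22.4 m/s;  v_g = (2.6×10⁻³)/(−1.12×10⁻⁴ × 1.12) = −20.8 m/s
|V_g| = √(u_g² + v_g²) = 30.5 m/s

31 m/s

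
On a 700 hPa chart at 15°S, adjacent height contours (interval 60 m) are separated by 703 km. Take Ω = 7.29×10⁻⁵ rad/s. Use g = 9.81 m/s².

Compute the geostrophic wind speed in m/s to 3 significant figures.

22.2 m/s

Coriolis parameter at 15°S:
f = 2Ω sin φ = 2 × 7.29×10⁻⁵ × sin 15° = 3.77×10⁻⁵ s⁻¹
Height gradient: |∂Z/∂n| = 60 m / 703000 m = 8.53×10⁻⁵
On a pressure surface, geostrophic balance gives V_g = (g/f)|∂Z/∂n|:
V_g = 9.81 × 8.53×10⁻⁵ / 3.77×10⁻⁵ = 22.2 m/s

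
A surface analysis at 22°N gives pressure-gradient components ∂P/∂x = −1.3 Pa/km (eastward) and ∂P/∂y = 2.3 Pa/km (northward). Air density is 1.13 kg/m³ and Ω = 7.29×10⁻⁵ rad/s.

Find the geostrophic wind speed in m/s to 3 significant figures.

Coriolis parameter at 22°N:
f = 2Ω sin φ = 2 × 7.29×10⁻⁵ × sin 22° = 5.46×10⁻⁵ s⁻¹
Component geostrophic relations (x east, y north):
u_g = −(1/(fρ)) ∂P/∂y,  v_g = (1/(fρ)) ∂P/∂x
u_g = −(2.3×10⁻³)/(5.46×10⁻⁵ × 1.13) = −37.3 m/s;  v_g = (−1.3×10⁻³)/(5.46×10⁻⁵ × 1.13) = −21.1 m/s
|V_g| = √(u_g² + v_g²) = 42.8 m/s

42.8 m/s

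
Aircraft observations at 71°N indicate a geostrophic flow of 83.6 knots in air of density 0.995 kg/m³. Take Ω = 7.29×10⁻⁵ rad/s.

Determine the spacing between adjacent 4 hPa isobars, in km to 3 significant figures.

Coriolis parameter at 71°N:
f = 2Ω sin φ = 2 × 7.29×10⁻⁵ × sin 71° = 1.38×10⁻⁴ s⁻¹
Wind speed in SI: 83.6 knots = 43.0 m/s
Geostrophic balance rearranged: |∂P/∂n| = f ρ V_g
|∂P/∂n| = 1.38×10⁻⁴ × 0.995 × 43.0 = 5.90×10⁻³ Pa/m
Isobar spacing: Δn = ΔP/|∂P/∂n| = 400 Pa / 5.90×10⁻³ Pa/m = 67806 m ≈ 67.8 km

67.8 km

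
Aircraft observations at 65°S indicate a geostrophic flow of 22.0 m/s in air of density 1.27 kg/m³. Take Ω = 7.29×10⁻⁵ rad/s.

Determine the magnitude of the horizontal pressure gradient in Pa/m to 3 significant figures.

Coriolis parameter at 65°S:
f = 2Ω sin φ = 2 × 7.29×10⁻⁵ × sin 65° = 1.32×10⁻⁴ s⁻¹
Geostrophic balance rearranged: |∂P/∂n| = f ρ V_g
|∂P/∂n| = 1.32×10⁻⁴ × 1.27 × 22.0 = 3.69×10⁻³ Pa/m

3.69×10⁻³ Pa/m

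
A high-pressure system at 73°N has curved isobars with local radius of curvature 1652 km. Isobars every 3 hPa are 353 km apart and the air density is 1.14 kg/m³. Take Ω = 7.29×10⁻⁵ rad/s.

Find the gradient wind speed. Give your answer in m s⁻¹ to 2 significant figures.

Coriolis parameter at 73°N:
f = 2Ω sin φ = 2 × 7.29×10⁻⁵ × sin 73° = 1.39×10⁻⁴ s⁻¹
Pressure gradient: |∂P/∂n| = 300 Pa / 353000 m = 8.50×10⁻⁴ Pa/m
Geostrophic speed: V_g = |∂P/∂n|/(fρ) = 8.50×10⁻⁴/(1.39×10⁻⁴ × 1.14) = 5.35 m/s
Around a high, pressure-gradient force acts outward with centrifugal, so Coriolis balances both:
fV = (1/ρ)|∂P/∂n| + V²/R  →  V² − fR·V + fR·V_g = 0
With fR = 1.39×10⁻⁴ × 1652×10³ m = 230 m/s:
V = [fR − √((fR)² − 4 fR V_g)]/2 = [230 − √(230² − 4×230×5.35)]/2 = 5.48 m/s
Supergeostrophic (V > V_g = 5.35 m/s), as expected around a high.

5.5 m s⁻¹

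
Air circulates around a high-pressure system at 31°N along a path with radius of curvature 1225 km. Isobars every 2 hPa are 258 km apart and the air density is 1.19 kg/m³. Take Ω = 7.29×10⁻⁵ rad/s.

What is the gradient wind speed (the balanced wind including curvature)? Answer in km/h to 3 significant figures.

Coriolis parameter at 31°N:
f = 2Ω sin φ = 2 × 7.29×10⁻⁵ × sin 31° = 7.51×10⁻⁵ s⁻¹
Pressure gradient: |∂P/∂n| = 200 Pa / 258000 m = 7.75×10⁻⁴ Pa/m
Geostrophic speed: V_g = |∂P/∂n|/(fρ) = 7.75×10⁻⁴/(7.51×10⁻⁵ × 1.19) = 8.67 m/s
Around a high, pressure-gradient force acts outward with centrifugal, so Coriolis balances both:
fV = (1/ρ)|∂P/∂n| + V²/R  →  V² − fR·V + fR·V_g = 0
With fR = 7.51×10⁻⁵ × 1225×10³ m = 92.0 m/s:
V = [fR − √((fR)² − 4 fR V_g)]/2 = [92.0 − √(92.0² − 4×92.0×8.67)]/2 = 9.7 m/s
Supergeostrophic (V > V_g = 8.67 m/s), as expected around a high.
Converting: 9.7 m/s × 3.6 = 34.9 km/h

34.9 km/h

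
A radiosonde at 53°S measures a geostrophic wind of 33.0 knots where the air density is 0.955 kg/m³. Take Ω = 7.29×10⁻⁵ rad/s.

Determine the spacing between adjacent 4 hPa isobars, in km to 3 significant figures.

Coriolis parameter at 53°S:
f = 2Ω sin φ = 2 × 7.29×10⁻⁵ × sin 53° = 1.16×10⁻⁴ s⁻¹
Wind speed in SI: 33.0 knots = 17.0 m/s
Geostrophic balance rearranged: |∂P/∂n| = f ρ V_g
|∂P/∂n| = 1.16×10⁻⁴ × 0.955 × 17.0 = 1.89×10⁻³ Pa/m
Isobar spacing: Δn = ΔP/|∂P/∂n| = 400 Pa / 1.89×10⁻³ Pa/m = 211884 m ≈ 212 km

212 km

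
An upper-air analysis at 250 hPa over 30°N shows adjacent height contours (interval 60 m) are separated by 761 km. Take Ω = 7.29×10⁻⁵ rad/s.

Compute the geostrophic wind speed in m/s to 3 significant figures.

10.6 m/s

Coriolis parameter at 30°N:
f = 2Ω sin φ = 2 × 7.29×10⁻⁵ × sin 30° = 7.29×10⁻⁵ s⁻¹
Height gradient: |∂Z/∂n| = 60 m / 761000 m = 7.88×10⁻⁵
On a pressure surface, geostrophic balance gives V_g = (g/f)|∂Z/∂n|:
V_g = 9.81 × 7.88×10⁻⁵ / 7.29×10⁻⁵ = 10.6 m/s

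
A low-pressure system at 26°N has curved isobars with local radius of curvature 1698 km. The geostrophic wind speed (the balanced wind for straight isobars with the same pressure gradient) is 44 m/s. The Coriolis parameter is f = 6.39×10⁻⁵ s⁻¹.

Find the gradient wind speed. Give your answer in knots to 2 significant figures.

65 knots

Around a low, centrifugal force acts outward with Coriolis, so pressure-gradient force balances both:
(1/ρ)|∂P/∂n| = fV + V²/R  →  V² + fR·V − fR·V_g = 0
With fR = 6.39×10⁻⁵ × 1698×10³ m = 109 m/s:
V = [−fR + √((fR)² + 4 fR V_g)]/2 = [−109 + √(109² + 4×109×44)]/2 = 33.6 m/s
Subgeostrophic (V < V_g = 44 m/s), as expected around a low.
Converting: 33.6 m/s × 1.944 = 65 knots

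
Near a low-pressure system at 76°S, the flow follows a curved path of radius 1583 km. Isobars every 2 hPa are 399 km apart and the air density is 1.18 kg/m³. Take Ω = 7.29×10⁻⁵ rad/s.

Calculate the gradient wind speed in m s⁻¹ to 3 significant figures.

2.96 m s⁻¹

Coriolis parameter at 76°S:
f = 2Ω sin φ = 2 × 7.29×10⁻⁵ × sin 76° = 1.41×10⁻⁴ s⁻¹
Pressure gradient: |∂P/∂n| = 200 Pa / 399000 m = 5.01×10⁻⁴ Pa/m
Geostrophic speed: V_g = |∂P/∂n|/(fρ) = 5.01×10⁻⁴/(1.41×10⁻⁴ × 1.18) = 3.00 m/s
Around a low, centrifugal force acts outward with Coriolis, so pressure-gradient force balances both:
(1/ρ)|∂P/∂n| = fV + V²/R  →  V² + fR·V − fR·V_g = 0
With fR = 1.41×10⁻⁴ × 1583×10³ m = 224 m/s:
V = [−fR + √((fR)² + 4 fR V_g)]/2 = [−224 + √(224² + 4×224×3)]/2 = 2.96 m/s
Subgeostrophic (V < V_g = 3 m/s), as expected around a low.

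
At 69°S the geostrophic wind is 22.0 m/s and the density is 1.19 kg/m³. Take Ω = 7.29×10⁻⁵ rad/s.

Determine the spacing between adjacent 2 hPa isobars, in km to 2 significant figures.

56 km

Coriolis parameter at 69°S:
f = 2Ω sin φ = 2 × 7.29×10⁻⁵ × sin 69° = 1.36×10⁻⁴ s⁻¹
Geostrophic balance rearranged: |∂P/∂n| = f ρ V_g
|∂P/∂n| = 1.36×10⁻⁴ × 1.19 × 22.0 = 3.56×10⁻³ Pa/m
Isobar spacing: Δn = ΔP/|∂P/∂n| = 200 Pa / 3.56×10⁻³ Pa/m = 56124 m ≈ 56 km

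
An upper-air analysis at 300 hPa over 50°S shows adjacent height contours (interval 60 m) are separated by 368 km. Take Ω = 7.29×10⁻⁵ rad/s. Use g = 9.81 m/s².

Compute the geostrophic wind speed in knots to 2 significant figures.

28 knots

Coriolis parameter at 50°S:
f = 2Ω sin φ = 2 × 7.29×10⁻⁵ × sin 50° = 1.12×10⁻⁴ s⁻¹
Height gradient: |∂Z/∂n| = 60 m / 368000 m = 1.63×10⁻⁴
On a pressure surface, geostrophic balance gives V_g = (g/f)|∂Z/∂n|:
V_g = 9.81 × 1.63×10⁻⁴ / 1.12×10⁻⁴ = 14.3 m/s
Converting: 14.3 m/s × 1.944 = 28 knots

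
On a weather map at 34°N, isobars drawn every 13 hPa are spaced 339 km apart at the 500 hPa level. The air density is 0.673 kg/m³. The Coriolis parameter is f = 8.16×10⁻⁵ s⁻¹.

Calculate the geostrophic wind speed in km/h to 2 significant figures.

Pressure gradient: |∂P/∂n| = 1300 Pa / 339000 m = 3.83×10⁻³ Pa/m
Geostrophic balance (pressure-gradient force = Coriolis force):
V_g = (1/(fρ)) |∂P/∂n| = 3.83×10⁻³ / (8.16×10⁻⁵ × 0.673) = 69.8 m/s
Converting: 69.8 m/s × 3.6 = 250 km/h

250 km/h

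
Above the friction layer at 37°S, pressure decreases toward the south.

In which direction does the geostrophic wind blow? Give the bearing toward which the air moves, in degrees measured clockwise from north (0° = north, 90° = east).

The pressure-gradient force points toward the south (bearing 180°).
Geostrophic balance: in the Southern Hemisphere the Coriolis force deflects motion to the left, so the geostrophic wind blows 90° to the left of the pressure-gradient force (low pressure on the right).
Rotating 180° by 90° counterclockwise gives 090° — the wind blows toward the east.

090°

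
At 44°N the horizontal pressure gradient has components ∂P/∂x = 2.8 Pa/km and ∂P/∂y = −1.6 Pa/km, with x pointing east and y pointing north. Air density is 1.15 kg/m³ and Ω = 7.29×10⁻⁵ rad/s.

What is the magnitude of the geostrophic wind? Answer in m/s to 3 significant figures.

27.7 m/s

Coriolis parameter at 44°N:
f = 2Ω sin φ = 2 × 7.29×10⁻⁵ × sin 44° = 1.01×10⁻⁴ s⁻¹
Component geostrophic relations (x east, y north):
u_g = −(1/(fρ)) ∂P/∂y,  v_g = (1/(fρ)) ∂P/∂x
u_g = −(−1.6×10⁻³)/(1.01×10⁻⁴ × 1.15) = 13.7 m/s;  v_g = (2.8×10⁻³)/(1.01×10⁻⁴ × 1.15) = 24.0 m/s
|V_g| = √(u_g² + v_g²) = 27.7 m/s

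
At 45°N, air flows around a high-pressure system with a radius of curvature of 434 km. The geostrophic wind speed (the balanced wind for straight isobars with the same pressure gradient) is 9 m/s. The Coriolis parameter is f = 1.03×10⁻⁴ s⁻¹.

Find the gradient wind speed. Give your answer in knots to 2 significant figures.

24 knots

Around a high, pressure-gradient force acts outward with centrifugal, so Coriolis balances both:
fV = (1/ρ)|∂P/∂n| + V²/R  →  V² − fR·V + fR·V_g = 0
With fR = 1.03×10⁻⁴ × 434×10³ m = 44.7 m/s:
V = [fR − √((fR)² − 4 fR V_g)]/2 = [44.7 − √(44.7² − 4×44.7×9)]/2 = 12.5 m/s
Supergeostrophic (V > V_g = 9 m/s), as expected around a high.
Converting: 12.5 m/s × 1.944 = 24 knots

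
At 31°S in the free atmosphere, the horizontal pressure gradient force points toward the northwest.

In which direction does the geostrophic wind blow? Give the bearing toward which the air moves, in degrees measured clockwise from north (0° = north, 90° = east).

225°

The pressure-gradient force points toward the northwest (bearing 315°).
Geostrophic balance: in the Southern Hemisphere the Coriolis force deflects motion to the left, so the geostrophic wind blows 90° to the left of the pressure-gradient force (low pressure on the right).
Rotating 315° by 90° counterclockwise gives 225° — the wind blows toward the southwest.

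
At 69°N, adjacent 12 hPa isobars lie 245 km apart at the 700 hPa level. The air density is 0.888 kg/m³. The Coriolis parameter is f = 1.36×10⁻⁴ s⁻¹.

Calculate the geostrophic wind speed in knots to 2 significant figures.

Pressure gradient: |∂P/∂n| = 1200 Pa / 245000 m = 4.90×10⁻³ Pa/m
Geostrophic balance (pressure-gradient force = Coriolis force):
V_g = (1/(fρ)) |∂P/∂n| = 4.90×10⁻³ / (1.36×10⁻⁴ × 0.888) = 40.6 m/s
Converting: 40.6 m/s × 1.944 = 79 knots

79 knots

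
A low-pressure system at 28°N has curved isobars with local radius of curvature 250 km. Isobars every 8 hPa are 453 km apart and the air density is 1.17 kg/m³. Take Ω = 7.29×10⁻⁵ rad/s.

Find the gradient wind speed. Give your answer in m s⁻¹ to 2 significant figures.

13 m s⁻¹

Coriolis parameter at 28°N:
f = 2Ω sin φ = 2 × 7.29×10⁻⁵ × sin 28° = 6.84×10⁻⁵ s⁻¹
Pressure gradient: |∂P/∂n| = 800 Pa / 453000 m = 1.77×10⁻³ Pa/m
Geostrophic speed: V_g = |∂P/∂n|/(fρ) = 1.77×10⁻³/(6.84×10⁻⁵ × 1.17) = 22.1 m/s
Around a low, centrifugal force acts outward with Coriolis, so pressure-gradient force balances both:
(1/ρ)|∂P/∂n| = fV + V²/R  →  V² + fR·V − fR·V_g = 0
With fR = 6.84×10⁻⁵ × 250×10³ m = 17.1 m/s:
V = [−fR + √((fR)² + 4 fR V_g)]/2 = [−17.1 + √(17.1² + 4×17.1×22.1)]/2 = 12.7 m/s
Subgeostrophic (V < V_g = 22.1 m/s), as expected around a low.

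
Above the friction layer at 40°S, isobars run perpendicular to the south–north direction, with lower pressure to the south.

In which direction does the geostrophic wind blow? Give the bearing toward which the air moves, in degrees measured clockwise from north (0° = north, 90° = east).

090°

The pressure-gradient force points toward the south (bearing 180°).
Geostrophic balance: in the Southern Hemisphere the Coriolis force deflects motion to the left, so the geostrophic wind blows 90° to the left of the pressure-gradient force (low pressure on the right).
Rotating 180° by 90° counterclockwise gives 090° — the wind blows toward the east.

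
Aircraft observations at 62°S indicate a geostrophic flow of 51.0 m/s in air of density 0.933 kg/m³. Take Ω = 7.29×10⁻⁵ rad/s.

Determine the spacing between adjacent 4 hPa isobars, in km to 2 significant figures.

Coriolis parameter at 62°S:
f = 2Ω sin φ = 2 × 7.29×10⁻⁵ × sin 62° = 1.29×10⁻⁴ s⁻¹
Geostrophic balance rearranged: |∂P/∂n| = f ρ V_g
|∂P/∂n| = 1.29×10⁻⁴ × 0.933 × 51.0 = 6.13×10⁻³ Pa/m
Isobar spacing: Δn = ΔP/|∂P/∂n| = 400 Pa / 6.13×10⁻³ Pa/m = 65300 m ≈ 65 km

65 km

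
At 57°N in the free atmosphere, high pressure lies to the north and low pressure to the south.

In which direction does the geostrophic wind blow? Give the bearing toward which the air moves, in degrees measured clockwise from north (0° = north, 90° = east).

The pressure-gradient force points toward the south (bearing 180°).
Geostrophic balance: in the Northern Hemisphere the Coriolis force deflects motion to the right, so the geostrophic wind blows 90° to the right of the pressure-gradient force (low pressure on the left).
Rotating 180° by 90° clockwise gives 270° — the wind blows toward the west.

270°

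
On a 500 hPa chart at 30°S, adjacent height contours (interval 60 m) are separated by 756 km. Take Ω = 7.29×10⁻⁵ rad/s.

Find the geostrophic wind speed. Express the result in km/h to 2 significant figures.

Coriolis parameter at 30°S:
f = 2Ω sin φ = 2 × 7.29×10⁻⁵ × sin 30° = 7.29×10⁻⁵ s⁻¹
Height gradient: |∂Z/∂n| = 60 m / 756000 m = 7.94×10⁻⁵
On a pressure surface, geostrophic balance gives V_g = (g/f)|∂Z/∂n|:
V_g = 9.81 × 7.94×10⁻⁵ / 7.29×10⁻⁵ = 10.7 m/s
Converting: 10.7 m/s × 3.6 = 38 km/h

38 km/h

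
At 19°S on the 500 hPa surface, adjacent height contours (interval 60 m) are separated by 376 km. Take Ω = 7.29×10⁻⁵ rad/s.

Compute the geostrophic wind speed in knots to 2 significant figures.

64 knots

Coriolis parameter at 19°S:
f = 2Ω sin φ = 2 × 7.29×10⁻⁵ × sin 19° = 4.75×10⁻⁵ s⁻¹
Height gradient: |∂Z/∂n| = 60 m / 376000 m = 1.60×10⁻⁴
On a pressure surface, geostrophic balance gives V_g = (g/f)|∂Z/∂n|:
V_g = 9.81 × 1.60×10⁻⁴ / 4.75×10⁻⁵ = 33.0 m/s
Converting: 33.0 m/s × 1.944 = 64 knots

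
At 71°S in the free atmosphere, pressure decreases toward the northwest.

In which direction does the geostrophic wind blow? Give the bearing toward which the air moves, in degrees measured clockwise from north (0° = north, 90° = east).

The pressure-gradient force points toward the northwest (bearing 315°).
Geostrophic balance: in the Southern Hemisphere the Coriolis force deflects motion to the left, so the geostrophic wind blows 90° to the left of the pressure-gradient force (low pressure on the right).
Rotating 315° by 90° counterclockwise gives 225° — the wind blows toward the southwest.

225°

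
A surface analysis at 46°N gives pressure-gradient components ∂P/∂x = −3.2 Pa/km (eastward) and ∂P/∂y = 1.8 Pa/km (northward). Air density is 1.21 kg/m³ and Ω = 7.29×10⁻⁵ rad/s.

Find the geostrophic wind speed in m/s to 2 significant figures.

29 m/s

Coriolis parameter at 46°N:
f = 2Ω sin φ = 2 × 7.29×10⁻⁵ × sin 46° = 1.05×10⁻⁴ s⁻¹
Component geostrophic relations (x east, y north):
u_g = −(1/(fρ)) ∂P/∂y,  v_g = (1/(fρ)) ∂P/∂x
u_g = −(1.8×10⁻³)/(1.05×10⁻⁴ × 1.21) = −14.2 m/s;  v_g = (−3.2×10⁻³)/(1.05×10⁻⁴ × 1.21) = −25.2 m/s
|V_g| = √(u_g² + v_g²) = 28.9 m/s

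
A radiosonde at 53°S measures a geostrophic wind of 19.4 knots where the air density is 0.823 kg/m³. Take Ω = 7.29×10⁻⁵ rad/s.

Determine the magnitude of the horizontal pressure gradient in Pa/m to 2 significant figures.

9.6×10⁻⁴ Pa/m

Coriolis parameter at 53°S:
f = 2Ω sin φ = 2 × 7.29×10⁻⁵ × sin 53° = 1.16×10⁻⁴ s⁻¹
Wind speed in SI: 19.4 knots = 9.98 m/s
Geostrophic balance rearranged: |∂P/∂n| = f ρ V_g
|∂P/∂n| = 1.16×10⁻⁴ × 0.823 × 9.98 = 9.56×10⁻⁴ Pa/m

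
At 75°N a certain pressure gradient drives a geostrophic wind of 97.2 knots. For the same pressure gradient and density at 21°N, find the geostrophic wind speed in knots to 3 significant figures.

With the same pressure gradient and density, V_g ∝ 1/f ∝ 1/sin φ.
V₂ = V₁ · sin φ₁ / sin φ₂ = 97.2 × sin 75° / sin 21°
V₂ = 97.2 × 0.9659/0.3584 = 262 knots

262 knots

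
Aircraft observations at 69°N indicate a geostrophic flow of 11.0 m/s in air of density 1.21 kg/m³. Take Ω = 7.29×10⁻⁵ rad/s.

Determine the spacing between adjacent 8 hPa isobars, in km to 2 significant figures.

440 km

Coriolis parameter at 69°N:
f = 2Ω sin φ = 2 × 7.29×10⁻⁵ × sin 69° = 1.36×10⁻⁴ s⁻¹
Geostrophic balance rearranged: |∂P/∂n| = f ρ V_g
|∂P/∂n| = 1.36×10⁻⁴ × 1.21 × 11.0 = 1.81×10⁻³ Pa/m
Isobar spacing: Δn = ΔP/|∂P/∂n| = 800 Pa / 1.81×10⁻³ Pa/m = 441573 m ≈ 440 km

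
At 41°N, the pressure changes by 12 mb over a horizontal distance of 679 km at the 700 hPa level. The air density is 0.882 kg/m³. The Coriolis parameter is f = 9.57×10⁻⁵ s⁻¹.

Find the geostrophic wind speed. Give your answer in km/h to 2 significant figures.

75 km/h

Pressure gradient: |∂P/∂n| = 1200 Pa / 679000 m = 1.77×10⁻³ Pa/m
Geostrophic balance (pressure-gradient force = Coriolis force):
V_g = (1/(fρ)) |∂P/∂n| = 1.77×10⁻³ / (9.57×10⁻⁵ × 0.882) = 20.9 m/s
Converting: 20.9 m/s × 3.6 = 75 km/h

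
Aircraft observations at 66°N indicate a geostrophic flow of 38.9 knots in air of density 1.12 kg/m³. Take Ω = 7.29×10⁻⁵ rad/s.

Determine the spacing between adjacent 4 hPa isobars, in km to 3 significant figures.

134 km

Coriolis parameter at 66°N:
f = 2Ω sin φ = 2 × 7.29×10⁻⁵ × sin 66° = 1.33×10⁻⁴ s⁻¹
Wind speed in SI: 38.9 knots = 20.0 m/s
Geostrophic balance rearranged: |∂P/∂n| = f ρ V_g
|∂P/∂n| = 1.33×10⁻⁴ × 1.12 × 20.0 = 2.99×10⁻³ Pa/m
Isobar spacing: Δn = ΔP/|∂P/∂n| = 400 Pa / 2.99×10⁻³ Pa/m = 133988 m ≈ 134 km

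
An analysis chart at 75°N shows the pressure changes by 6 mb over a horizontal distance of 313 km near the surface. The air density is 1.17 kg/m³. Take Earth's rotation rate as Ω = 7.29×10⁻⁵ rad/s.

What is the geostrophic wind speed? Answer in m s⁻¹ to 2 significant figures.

12 m s⁻¹

Coriolis parameter at 75°N:
f = 2Ω sin φ = 2 × 7.29×10⁻⁵ × sin 75° = 1.41×10⁻⁴ s⁻¹
Pressure gradient: |∂P/∂n| = 600 Pa / 313000 m = 1.92×10⁻³ Pa/m
Geostrophic balance (pressure-gradient force = Coriolis force):
V_g = (1/(fρ)) |∂P/∂n| = 1.92×10⁻³ / (1.41×10⁻⁴ × 1.17) = 11.6 m/s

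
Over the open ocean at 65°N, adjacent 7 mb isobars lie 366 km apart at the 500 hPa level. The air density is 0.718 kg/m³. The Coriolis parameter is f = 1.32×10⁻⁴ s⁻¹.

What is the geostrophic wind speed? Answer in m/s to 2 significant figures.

Pressure gradient: |∂P/∂n| = 700 Pa / 366000 m = 1.91×10⁻³ Pa/m
Geostrophic balance (pressure-gradient force = Coriolis force):
V_g = (1/(fρ)) |∂P/∂n| = 1.91×10⁻³ / (1.32×10⁻⁴ × 0.718) = 20.2 m/s

20 m/s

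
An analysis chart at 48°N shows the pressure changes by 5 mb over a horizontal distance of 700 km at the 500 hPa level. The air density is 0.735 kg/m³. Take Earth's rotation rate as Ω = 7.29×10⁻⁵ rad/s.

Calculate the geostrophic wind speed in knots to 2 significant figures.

Coriolis parameter at 48°N:
f = 2Ω sin φ = 2 × 7.29×10⁻⁵ × sin 48° = 1.08×10⁻⁴ s⁻¹
Pressure gradient: |∂P/∂n| = 500 Pa / 700000 m = 7.14×10⁻⁴ Pa/m
Geostrophic balance (pressure-gradient force = Coriolis force):
V_g = (1/(fρ)) |∂P/∂n| = 7.14×10⁻⁴ / (1.08×10⁻⁴ × 0.735) = 8.97 m/s
Converting: 8.97 m/s × 1.944 = 17 knots

17 knots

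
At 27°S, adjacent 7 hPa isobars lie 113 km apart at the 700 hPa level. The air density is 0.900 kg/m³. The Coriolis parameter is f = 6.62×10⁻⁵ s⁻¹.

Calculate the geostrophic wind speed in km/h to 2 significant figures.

Pressure gradient: |∂P/∂n| = 700 Pa / 113000 m = 6.19×10⁻³ Pa/m
Geostrophic balance (pressure-gradient force = Coriolis force):
V_g = (1/(fρ)) |∂P/∂n| = 6.19×10⁻³ / (6.62×10⁻⁵ × 0.900) = 104 m/s
Converting: 104 m/s × 3.6 = 370 km/h

370 km/h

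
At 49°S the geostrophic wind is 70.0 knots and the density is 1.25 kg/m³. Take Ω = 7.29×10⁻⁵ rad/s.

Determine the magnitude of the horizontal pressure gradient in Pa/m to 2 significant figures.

Coriolis parameter at 49°S:
f = 2Ω sin φ = 2 × 7.29×10⁻⁵ × sin 49° = 1.10×10⁻⁴ s⁻¹
Wind speed in SI: 70.0 knots = 36.0 m/s
Geostrophic balance rearranged: |∂P/∂n| = f ρ V_g
|∂P/∂n| = 1.10×10⁻⁴ × 1.25 × 36.0 = 4.95×10⁻³ Pa/m

5.0×10⁻³ Pa/m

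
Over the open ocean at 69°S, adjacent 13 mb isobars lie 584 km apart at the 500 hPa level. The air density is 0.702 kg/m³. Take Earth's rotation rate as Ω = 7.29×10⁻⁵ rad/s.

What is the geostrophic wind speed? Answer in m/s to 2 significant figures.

Coriolis parameter at 69°S:
f = 2Ω sin φ = 2 × 7.29×10⁻⁵ × sin 69° = 1.36×10⁻⁴ s⁻¹
Pressure gradient: |∂P/∂n| = 1300 Pa / 584000 m = 2.23×10⁻³ Pa/m
Geostrophic balance (pressure-gradient force = Coriolis force):
V_g = (1/(fρ)) |∂P/∂n| = 2.23×10⁻³ / (1.36×10⁻⁴ × 0.702) = 23.3 m/s

23 m/s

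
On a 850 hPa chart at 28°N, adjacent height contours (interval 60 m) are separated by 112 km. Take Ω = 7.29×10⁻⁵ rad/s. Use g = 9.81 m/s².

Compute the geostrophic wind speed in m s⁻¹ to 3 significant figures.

76.8 m s⁻¹

Coriolis parameter at 28°N:
f = 2Ω sin φ = 2 × 7.29×10⁻⁵ × sin 28° = 6.84×10⁻⁵ s⁻¹
Height gradient: |∂Z/∂n| = 60 m / 112000 m = 5.36×10⁻⁴
On a pressure surface, geostrophic balance gives V_g = (g/f)|∂Z/∂n|:
V_g = 9.81 × 5.36×10⁻⁴ / 6.84×10⁻⁵ = 76.8 m/s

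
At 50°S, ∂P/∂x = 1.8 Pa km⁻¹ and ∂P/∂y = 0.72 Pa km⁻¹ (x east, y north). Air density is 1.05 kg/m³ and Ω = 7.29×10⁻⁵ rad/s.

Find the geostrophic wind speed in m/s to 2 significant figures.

Coriolis parameter at 50°S:
f = 2Ω sin φ = 2 × 7.29×10⁻⁵ × sin 50° = 1.12×10⁻⁴ s⁻¹
In the Southern Hemisphere f is negative: f = −1.12×10⁻⁴ s⁻¹.
Component geostrophic relations (x east, y north):
u_g = −(1/(fρ)) ∂P/∂y,  v_g = (1/(fρ)) ∂P/∂x
u_g = −(0.72×10⁻³)/(−1.12×10⁻⁴ × 1.05) = 6.14 m/s;  v_g = (1.8×10⁻³)/(−1.12×10⁻⁴ × 1.05) = −15.3 m/s
|V_g| = √(u_g² + v_g²) = 16.5 m/s

17 m/s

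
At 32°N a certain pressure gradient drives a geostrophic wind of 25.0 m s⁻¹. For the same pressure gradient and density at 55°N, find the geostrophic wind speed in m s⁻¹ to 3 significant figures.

With the same pressure gradient and density, V_g ∝ 1/f ∝ 1/sin φ.
V₂ = V₁ · sin φ₁ / sin φ₂ = 25.0 × sin 32° / sin 55°
V₂ = 25.0 × 0.5299/0.8192 = 16.2 m s⁻¹

16.2 m s⁻¹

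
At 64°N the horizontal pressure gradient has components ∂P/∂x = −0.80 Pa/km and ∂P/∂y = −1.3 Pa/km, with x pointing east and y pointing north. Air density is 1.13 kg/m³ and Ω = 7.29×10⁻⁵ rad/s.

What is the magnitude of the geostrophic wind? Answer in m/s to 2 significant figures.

10 m/s

Coriolis parameter at 64°N:
f = 2Ω sin φ = 2 × 7.29×10⁻⁵ × sin 64° = 1.31×10⁻⁴ s⁻¹
Component geostrophic relations (x east, y north):
u_g = −(1/(fρ)) ∂P/∂y,  v_g = (1/(fρ)) ∂P/∂x
u_g = −(−1.3×10⁻³)/(1.31×10⁻⁴ × 1.13) = 8.78 m/s;  v_g = (−0.80×10⁻³)/(1.31×10⁻⁴ × 1.13) = −5.40 m/s
|V_g| = √(u_g² + v_g²) = 10.3 m/s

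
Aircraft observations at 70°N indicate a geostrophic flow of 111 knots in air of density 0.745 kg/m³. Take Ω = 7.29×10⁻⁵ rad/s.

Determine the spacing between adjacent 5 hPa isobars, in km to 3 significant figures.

Coriolis parameter at 70°N:
f = 2Ω sin φ = 2 × 7.29×10⁻⁵ × sin 70° = 1.37×10⁻⁴ s⁻¹
Wind speed in SI: 111 knots = 57.1 m/s
Geostrophic balance rearranged: |∂P/∂n| = f ρ V_g
|∂P/∂n| = 1.37×10⁻⁴ × 0.745 × 57.1 = 5.83×10⁻³ Pa/m
Isobar spacing: Δn = ΔP/|∂P/∂n| = 500 Pa / 5.83×10⁻³ Pa/m = 85785 m ≈ 85.8 km

85.8 km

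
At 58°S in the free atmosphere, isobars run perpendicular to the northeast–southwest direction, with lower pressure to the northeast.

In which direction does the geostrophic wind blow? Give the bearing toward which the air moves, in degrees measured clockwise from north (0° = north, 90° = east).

315°

The pressure-gradient force points toward the northeast (bearing 045°).
Geostrophic balance: in the Southern Hemisphere the Coriolis force deflects motion to the left, so the geostrophic wind blows 90° to the left of the pressure-gradient force (low pressure on the right).
Rotating 045° by 90° counterclockwise gives 315° — the wind blows toward the northwest.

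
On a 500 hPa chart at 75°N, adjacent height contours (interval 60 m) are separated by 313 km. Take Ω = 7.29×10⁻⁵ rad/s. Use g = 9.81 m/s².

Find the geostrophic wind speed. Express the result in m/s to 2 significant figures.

13 m/s

Coriolis parameter at 75°N:
f = 2Ω sin φ = 2 × 7.29×10⁻⁵ × sin 75° = 1.41×10⁻⁴ s⁻¹
Height gradient: |∂Z/∂n| = 60 m / 313000 m = 1.92×10⁻⁴
On a pressure surface, geostrophic balance gives V_g = (g/f)|∂Z/∂n|:
V_g = 9.81 × 1.92×10⁻⁴ / 1.41×10⁻⁴ = 13.4 m/s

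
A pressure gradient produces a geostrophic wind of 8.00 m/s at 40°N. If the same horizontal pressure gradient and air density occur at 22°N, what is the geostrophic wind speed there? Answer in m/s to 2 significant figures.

14 m/s

With the same pressure gradient and density, V_g ∝ 1/f ∝ 1/sin φ.
V₂ = V₁ · sin φ₁ / sin φ₂ = 8.00 × sin 40° / sin 22°
V₂ = 8.00 × 0.6428/0.3746 = 14 m/s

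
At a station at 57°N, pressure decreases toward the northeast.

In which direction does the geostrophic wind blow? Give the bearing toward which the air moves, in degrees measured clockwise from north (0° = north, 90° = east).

135°

The pressure-gradient force points toward the northeast (bearing 045°).
Geostrophic balance: in the Northern Hemisphere the Coriolis force deflects motion to the right, so the geostrophic wind blows 90° to the right of the pressure-gradient force (low pressure on the left).
Rotating 045° by 90° clockwise gives 135° — the wind blows toward the southeast.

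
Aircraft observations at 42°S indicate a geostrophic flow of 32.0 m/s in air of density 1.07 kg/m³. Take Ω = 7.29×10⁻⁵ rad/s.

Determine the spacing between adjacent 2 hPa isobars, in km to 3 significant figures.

Coriolis parameter at 42°S:
f = 2Ω sin φ = 2 × 7.29×10⁻⁵ × sin 42° = 9.76×10⁻⁵ s⁻¹
Geostrophic balance rearranged: |∂P/∂n| = f ρ V_g
|∂P/∂n| = 9.76×10⁻⁵ × 1.07 × 32.0 = 3.34×10⁻³ Pa/m
Isobar spacing: Δn = ΔP/|∂P/∂n| = 200 Pa / 3.34×10⁻³ Pa/m = 59873 m ≈ 59.9 km

59.9 km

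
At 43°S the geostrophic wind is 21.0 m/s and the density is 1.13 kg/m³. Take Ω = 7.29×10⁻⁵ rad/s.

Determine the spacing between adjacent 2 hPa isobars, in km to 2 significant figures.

Coriolis parameter at 43°S:
f = 2Ω sin φ = 2 × 7.29×10⁻⁵ × sin 43° = 9.94×10⁻⁵ s⁻¹
Geostrophic balance rearranged: |∂P/∂n| = f ρ V_g
|∂P/∂n| = 9.94×10⁻⁵ × 1.13 × 21.0 = 2.36×10⁻³ Pa/m
Isobar spacing: Δn = ΔP/|∂P/∂n| = 200 Pa / 2.36×10⁻³ Pa/m = 84760 m ≈ 85 km

85 km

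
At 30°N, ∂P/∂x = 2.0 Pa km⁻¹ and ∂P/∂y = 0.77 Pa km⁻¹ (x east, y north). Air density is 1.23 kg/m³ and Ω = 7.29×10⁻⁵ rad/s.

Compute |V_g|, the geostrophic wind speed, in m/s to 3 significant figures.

Coriolis parameter at 30°N:
f = 2Ω sin φ = 2 × 7.29×10⁻⁵ × sin 30° = 7.29×10⁻⁵ s⁻¹
Component geostrophic relations (x east, y north):
u_g = −(1/(fρ)) ∂P/∂y,  v_g = (1/(fρ)) ∂P/∂x
u_g = −(0.77×10⁻³)/(7.29×10⁻⁵ × 1.23) = −8.59 m/s;  v_g = (2.0×10⁻³)/(7.29×10⁻⁵ × 1.23) = 22.3 m/s
|V_g| = √(u_g² + v_g²) = 23.9 m/s

23.9 m/s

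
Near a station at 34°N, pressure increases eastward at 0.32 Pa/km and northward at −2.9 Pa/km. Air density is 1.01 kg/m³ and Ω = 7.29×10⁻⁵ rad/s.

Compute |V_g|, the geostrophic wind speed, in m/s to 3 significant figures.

35.4 m/s

Coriolis parameter at 34°N:
f = 2Ω sin φ = 2 × 7.29×10⁻⁵ × sin 34° = 8.15×10⁻⁵ s⁻¹
Component geostrophic relations (x east, y north):
u_g = −(1/(fρ)) ∂P/∂y,  v_g = (1/(fρ)) ∂P/∂x
u_g = −(−2.9×10⁻³)/(8.15×10⁻⁵ × 1.01) = 35.2 m/s;  v_g = (0.32×10⁻³)/(8.15×10⁻⁵ × 1.01) = 3.89 m/s
|V_g| = √(u_g² + v_g²) = 35.4 m/s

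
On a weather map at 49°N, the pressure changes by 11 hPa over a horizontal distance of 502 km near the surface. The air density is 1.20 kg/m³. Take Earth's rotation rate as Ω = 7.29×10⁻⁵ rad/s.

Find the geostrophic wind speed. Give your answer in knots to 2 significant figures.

32 knots

Coriolis parameter at 49°N:
f = 2Ω sin φ = 2 × 7.29×10⁻⁵ × sin 49° = 1.10×10⁻⁴ s⁻¹
Pressure gradient: |∂P/∂n| = 1100 Pa / 502000 m = 2.19×10⁻³ Pa/m
Geostrophic balance (pressure-gradient force = Coriolis force):
V_g = (1/(fρ)) |∂P/∂n| = 2.19×10⁻³ / (1.10×10⁻⁴ × 1.20) = 16.6 m/s
Converting: 16.6 m/s × 1.944 = 32 knots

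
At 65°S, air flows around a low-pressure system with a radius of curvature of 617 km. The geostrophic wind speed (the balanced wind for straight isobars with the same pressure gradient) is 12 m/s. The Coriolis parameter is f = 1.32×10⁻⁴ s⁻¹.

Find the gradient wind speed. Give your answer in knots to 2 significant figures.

Around a low, centrifugal force acts outward with Coriolis, so pressure-gradient force balances both:
(1/ρ)|∂P/∂n| = fV + V²/R  →  V² + fR·V − fR·V_g = 0
With fR = 1.32×10⁻⁴ × 617×10³ m = 81.4 m/s:
V = [−fR + √((fR)² + 4 fR V_g)]/2 = [−81.4 + √(81.4² + 4×81.4×12)]/2 = 10.6 m/s
Subgeostrophic (V < V_g = 12 m/s), as expected around a low.
Converting: 10.6 m/s × 1.944 = 21 knots

21 knots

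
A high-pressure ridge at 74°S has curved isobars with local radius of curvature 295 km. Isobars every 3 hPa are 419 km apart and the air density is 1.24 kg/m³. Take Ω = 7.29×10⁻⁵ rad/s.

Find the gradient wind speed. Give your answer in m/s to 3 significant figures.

4.64 m/s

Coriolis parameter at 74°S:
f = 2Ω sin φ = 2 × 7.29×10⁻⁵ × sin 74° = 1.40×10⁻⁴ s⁻¹
Pressure gradient: |∂P/∂n| = 300 Pa / 419000 m = 7.16×10⁻⁴ Pa/m
Geostrophic speed: V_g = |∂P/∂n|/(fρ) = 7.16×10⁻⁴/(1.40×10⁻⁴ × 1.24) = 4.12 m/s
Around a high, pressure-gradient force acts outward with centrifugal, so Coriolis balances both:
fV = (1/ρ)|∂P/∂n| + V²/R  →  V² − fR·V + fR·V_g = 0
With fR = 1.40×10⁻⁴ × 295×10³ m = 41.3 m/s:
V = [fR − √((fR)² − 4 fR V_g)]/2 = [41.3 − √(41.3² − 4×41.3×4.12)]/2 = 4.64 m/s
Supergeostrophic (V > V_g = 4.12 m/s), as expected around a high.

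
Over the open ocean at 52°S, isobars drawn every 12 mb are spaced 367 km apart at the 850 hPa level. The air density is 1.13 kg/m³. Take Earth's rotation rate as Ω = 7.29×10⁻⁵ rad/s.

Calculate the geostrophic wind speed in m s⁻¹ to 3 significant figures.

Coriolis parameter at 52°S:
f = 2Ω sin φ = 2 × 7.29×10⁻⁵ × sin 52° = 1.15×10⁻⁴ s⁻¹
Pressure gradient: |∂P/∂n| = 1200 Pa / 367000 m = 3.27×10⁻³ Pa/m
Geostrophic balance (pressure-gradient force = Coriolis force):
V_g = (1/(fρ)) |∂P/∂n| = 3.27×10⁻³ / (1.15×10⁻⁴ × 1.13) = 25.2 m/s

25.2 m s⁻¹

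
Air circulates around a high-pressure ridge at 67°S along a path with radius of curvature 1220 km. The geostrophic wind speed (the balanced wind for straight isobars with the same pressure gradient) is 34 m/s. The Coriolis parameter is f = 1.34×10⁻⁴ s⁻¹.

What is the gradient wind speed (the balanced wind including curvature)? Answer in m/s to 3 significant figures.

Around a high, pressure-gradient force acts outward with centrifugal, so Coriolis balances both:
fV = (1/ρ)|∂P/∂n| + V²/R  →  V² − fR·V + fR·V_g = 0
With fR = 1.34×10⁻⁴ × 1220×10³ m = 163 m/s:
V = [fR − √((fR)² − 4 fR V_g)]/2 = [163 − √(163² − 4×163×34)]/2 = 48.2 m/s
Supergeostrophic (V > V_g = 34 m/s), as expected around a high.

48.2 m/s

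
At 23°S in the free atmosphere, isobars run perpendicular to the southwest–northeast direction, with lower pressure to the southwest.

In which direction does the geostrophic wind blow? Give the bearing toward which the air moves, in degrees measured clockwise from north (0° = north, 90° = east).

135°

The pressure-gradient force points toward the southwest (bearing 225°).
Geostrophic balance: in the Southern Hemisphere the Coriolis force deflects motion to the left, so the geostrophic wind blows 90° to the left of the pressure-gradient force (low pressure on the right).
Rotating 225° by 90° counterclockwise gives 135° — the wind blows toward the southeast.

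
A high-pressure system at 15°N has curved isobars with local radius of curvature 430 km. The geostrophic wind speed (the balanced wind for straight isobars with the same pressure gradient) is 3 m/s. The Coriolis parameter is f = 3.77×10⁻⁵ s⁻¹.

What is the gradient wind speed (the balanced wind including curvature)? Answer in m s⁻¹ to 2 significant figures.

4.0 m s⁻¹

Around a high, pressure-gradient force acts outward with centrifugal, so Coriolis balances both:
fV = (1/ρ)|∂P/∂n| + V²/R  →  V² − fR·V + fR·V_g = 0
With fR = 3.77×10⁻⁵ × 430×10³ m = 16.2 m/s:
V = [fR − √((fR)² − 4 fR V_g)]/2 = [16.2 − √(16.2² − 4×16.2×3)]/2 = 3.97 m/s
Supergeostrophic (V > V_g = 3 m/s), as expected around a high.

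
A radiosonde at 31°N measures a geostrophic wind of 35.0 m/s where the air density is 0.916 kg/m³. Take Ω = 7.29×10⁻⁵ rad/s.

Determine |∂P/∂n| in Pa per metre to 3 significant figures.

2.41×10⁻³ Pa/m

Coriolis parameter at 31°N:
f = 2Ω sin φ = 2 × 7.29×10⁻⁵ × sin 31° = 7.51×10⁻⁵ s⁻¹
Geostrophic balance rearranged: |∂P/∂n| = f ρ V_g
|∂P/∂n| = 7.51×10⁻⁵ × 0.916 × 35.0 = 2.41×10⁻³ Pa/m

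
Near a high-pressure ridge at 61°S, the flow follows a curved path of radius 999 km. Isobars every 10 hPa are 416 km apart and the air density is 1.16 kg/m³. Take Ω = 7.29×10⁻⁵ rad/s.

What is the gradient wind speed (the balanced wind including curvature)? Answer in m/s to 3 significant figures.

19.1 m/s

Coriolis parameter at 61°S:
f = 2Ω sin φ = 2 × 7.29×10⁻⁵ × sin 61° = 1.28×10⁻⁴ s⁻¹
Pressure gradient: |∂P/∂n| = 1000 Pa / 416000 m = 2.40×10⁻³ Pa/m
Geostrophic speed: V_g = |∂P/∂n|/(fρ) = 2.40×10⁻³/(1.28×10⁻⁴ × 1.16) = 16.3 m/s
Around a high, pressure-gradient force acts outward with centrifugal, so Coriolis balances both:
fV = (1/ρ)|∂P/∂n| + V²/R  →  V² − fR·V + fR·V_g = 0
With fR = 1.28×10⁻⁴ × 999×10³ m = 127 m/s:
V = [fR − √((fR)² − 4 fR V_g)]/2 = [127 − √(127² − 4×127×16.3)]/2 = 19.1 m/s
Supergeostrophic (V > V_g = 16.3 m/s), as expected around a high.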